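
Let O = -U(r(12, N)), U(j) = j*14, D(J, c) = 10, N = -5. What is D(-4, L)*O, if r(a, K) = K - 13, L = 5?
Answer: 2520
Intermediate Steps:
r(a, K) = -13 + K
U(j) = 14*j
O = 252 (O = -14*(-13 - 5) = -14*(-18) = -1*(-252) = 252)
D(-4, L)*O = 10*252 = 2520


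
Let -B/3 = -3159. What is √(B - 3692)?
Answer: √5785 ≈ 76.059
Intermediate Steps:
B = 9477 (B = -3*(-3159) = 9477)
√(B - 3692) = √(9477 - 3692) = √5785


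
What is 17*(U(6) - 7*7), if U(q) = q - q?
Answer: -833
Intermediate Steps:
U(q) = 0
17*(U(6) - 7*7) = 17*(0 - 7*7) = 17*(0 - 49) = 17*(-49) = -833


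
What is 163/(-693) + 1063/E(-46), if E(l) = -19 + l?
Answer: -747254/45045 ≈ -16.589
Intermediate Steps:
163/(-693) + 1063/E(-46) = 163/(-693) + 1063/(-19 - 46) = 163*(-1/693) + 1063/(-65) = -163/693 + 1063*(-1/65) = -163/693 - 1063/65 = -747254/45045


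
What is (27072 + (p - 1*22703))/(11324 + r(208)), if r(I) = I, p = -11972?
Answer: -7603/11532 ≈ -0.65930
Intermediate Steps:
(27072 + (p - 1*22703))/(11324 + r(208)) = (27072 + (-11972 - 1*22703))/(11324 + 208) = (27072 + (-11972 - 22703))/11532 = (27072 - 34675)*(1/11532) = -7603*1/11532 = -7603/11532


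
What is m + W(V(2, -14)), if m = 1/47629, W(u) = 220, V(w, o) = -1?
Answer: 10478381/47629 ≈ 220.00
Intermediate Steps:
m = 1/47629 ≈ 2.0996e-5
m + W(V(2, -14)) = 1/47629 + 220 = 10478381/47629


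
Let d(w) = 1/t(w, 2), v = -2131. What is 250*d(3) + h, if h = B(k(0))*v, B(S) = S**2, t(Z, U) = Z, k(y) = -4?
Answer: -102038/3 ≈ -34013.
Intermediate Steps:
d(w) = 1/w
h = -34096 (h = (-4)**2*(-2131) = 16*(-2131) = -34096)
250*d(3) + h = 250/3 - 34096 = -102038/3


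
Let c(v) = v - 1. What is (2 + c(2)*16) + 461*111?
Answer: 51189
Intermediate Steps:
c(v) = -1 + v
(2 + c(2)*16) + 461*111 = (2 + (-1 + 2)*16) + 461*111 = (2 + 1*16) + 51171 = (2 + 16) + 51171 = 18 + 51171 = 51189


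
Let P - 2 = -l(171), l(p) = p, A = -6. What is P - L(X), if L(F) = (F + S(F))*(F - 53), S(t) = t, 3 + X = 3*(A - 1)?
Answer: -3865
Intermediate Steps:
X = -24 (X = -3 + 3*(-6 - 1) = -3 + 3*(-7) = -3 - 21 = -24)
L(F) = 2*F*(-53 + F) (L(F) = (F + F)*(F - 53) = (2*F)*(-53 + F) = 2*F*(-53 + F))
P = -169 (P = 2 - 1*171 = 2 - 171 = -169)
P - L(X) = -169 - 2*(-24)*(-53 - 24) = -169 - 2*(-24)*(-77) = -169 - 1*3696 = -169 - 3696 = -3865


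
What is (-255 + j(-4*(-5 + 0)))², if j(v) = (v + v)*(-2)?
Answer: 112225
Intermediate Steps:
j(v) = -4*v (j(v) = (2*v)*(-2) = -4*v)
(-255 + j(-4*(-5 + 0)))² = (-255 - (-16)*(-5 + 0))² = (-255 - (-16)*(-5))² = (-255 - 4*20)² = (-255 - 80)² = (-335)² = 112225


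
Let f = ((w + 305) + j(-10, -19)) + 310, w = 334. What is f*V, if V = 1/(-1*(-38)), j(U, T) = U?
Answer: 939/38 ≈ 24.711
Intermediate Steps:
V = 1/38 ≈ 0.026316
f = 939 (f = ((334 + 305) - 10) + 310 = (639 - 10) + 310 = 629 + 310 = 939)
f*V = 939*(1/38) = 939/38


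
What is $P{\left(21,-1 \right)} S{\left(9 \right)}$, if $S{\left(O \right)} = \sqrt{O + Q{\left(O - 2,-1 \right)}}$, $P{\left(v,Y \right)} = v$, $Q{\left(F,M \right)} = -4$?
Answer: $21 \sqrt{5} \approx 46.957$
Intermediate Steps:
$S{\left(O \right)} = \sqrt{-4 + O}$ ($S{\left(O \right)} = \sqrt{O - 4} = \sqrt{-4 + O}$)
$P{\left(21,-1 \right)} S{\left(9 \right)} = 21 \sqrt{-4 + 9} = 21 \sqrt{5}$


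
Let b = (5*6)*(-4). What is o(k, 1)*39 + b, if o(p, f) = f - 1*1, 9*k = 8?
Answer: -120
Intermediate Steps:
k = 8/9 (k = (⅑)*8 = 8/9 ≈ 0.88889)
o(p, f) = -1 + f (o(p, f) = f - 1 = -1 + f)
b = -120 (b = 30*(-4) = -120)
o(k, 1)*39 + b = (-1 + 1)*39 - 120 = 0*39 - 120 = 0 - 120 = -120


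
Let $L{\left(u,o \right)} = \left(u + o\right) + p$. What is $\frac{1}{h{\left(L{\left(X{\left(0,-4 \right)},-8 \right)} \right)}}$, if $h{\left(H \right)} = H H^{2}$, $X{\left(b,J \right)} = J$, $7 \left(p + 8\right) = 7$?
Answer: $- \frac{1}{6859} \approx -0.00014579$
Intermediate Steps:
$p = -7$ ($p = -8 + \frac{1}{7} \cdot 7 = -8 + 1 = -7$)
$L{\left(u,o \right)} = -7 + o + u$ ($L{\left(u,o \right)} = \left(u + o\right) - 7 = \left(o + u\right) - 7 = -7 + o + u$)
$h{\left(H \right)} = H^{3}$
$\frac{1}{h{\left(L{\left(X{\left(0,-4 \right)},-8 \right)} \right)}} = \frac{1}{\left(-7 - 8 - 4\right)^{3}} = \frac{1}{\left(-19\right)^{3}} = \frac{1}{-6859} = - \frac{1}{6859}$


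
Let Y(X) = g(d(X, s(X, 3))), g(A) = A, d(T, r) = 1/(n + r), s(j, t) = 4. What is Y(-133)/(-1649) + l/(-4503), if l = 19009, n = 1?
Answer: -156733708/37127235 ≈ -4.2215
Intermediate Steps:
d(T, r) = 1/(1 + r)
Y(X) = 1/5 (Y(X) = 1/(1 + 4) = 1/5)
Y(-133)/(-1649) + l/(-4503) = (1/5)/(-1649) + 19009/(-4503) = (1/5)*(-1/1649) + 19009*(-1/4503) = -1/8245 - 19009/4503 = -156733708/37127235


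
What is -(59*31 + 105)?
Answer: -1934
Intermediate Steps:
-(59*31 + 105) = -(1829 + 105) = -1*1934 = -1934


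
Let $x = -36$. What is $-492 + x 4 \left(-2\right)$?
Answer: $-204$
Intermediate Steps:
$-492 + x 4 \left(-2\right) = -492 + \left(-36\right) 4 \left(-2\right) = -492 - -288 = -492 + 288 = -204$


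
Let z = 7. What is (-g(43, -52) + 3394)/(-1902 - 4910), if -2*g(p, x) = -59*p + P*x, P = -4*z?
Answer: -439/1048 ≈ -0.41889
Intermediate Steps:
P = -28 (P = -4*7 = -28)
g(p, x) = 14*x + 59*p/2 (g(p, x) = -(-59*p - 28*x)/2 = 14*x + 59*p/2)
(-g(43, -52) + 3394)/(-1902 - 4910) = (-(14*(-52) + (59/2)*43) + 3394)/(-1902 - 4910) = (-(-728 + 2537/2) + 3394)/(-6812) = (-1*1081/2 + 3394)*(-1/6812) = (-1081/2 + 3394)*(-1/6812) = (5707/2)*(-1/6812) = -439/1048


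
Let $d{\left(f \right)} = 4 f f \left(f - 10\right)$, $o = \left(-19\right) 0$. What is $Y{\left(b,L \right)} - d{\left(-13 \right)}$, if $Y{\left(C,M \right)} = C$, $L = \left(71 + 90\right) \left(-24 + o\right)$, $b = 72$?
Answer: $15620$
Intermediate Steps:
$o = 0$
$d{\left(f \right)} = 4 f^{2} \left(-10 + f\right)$ ($d{\left(f \right)} = 4 f f \left(-10 + f\right) = 4 f^{2} \left(-10 + f\right)$)
$L = -3864$ ($L = \left(71 + 90\right) \left(-24 + 0\right) = 161 \left(-24\right) = -3864$)
$Y{\left(b,L \right)} - d{\left(-13 \right)} = 72 - 4 \left(-13\right)^{2} \left(-10 - 13\right) = 72 - 4 \cdot 169 \left(-23\right) = 72 - -15548 = 72 + 15548 = 15620$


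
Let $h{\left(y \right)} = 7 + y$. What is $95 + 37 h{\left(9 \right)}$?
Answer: $687$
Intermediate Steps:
$95 + 37 h{\left(9 \right)} = 95 + 37 \left(7 + 9\right) = 95 + 37 \cdot 16 = 95 + 592 = 687$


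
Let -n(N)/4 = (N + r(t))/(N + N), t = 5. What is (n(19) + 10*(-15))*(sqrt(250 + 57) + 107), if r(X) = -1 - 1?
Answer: -308588/19 - 2884*sqrt(307)/19 ≈ -18901.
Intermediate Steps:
r(X) = -2
n(N) = -2*(-2 + N)/N (n(N) = -4*(N - 2)/(N + N) = -4*(-2 + N)/(2*N) = -4*(-2 + N)*1/(2*N) = -2*(-2 + N)/N)
(n(19) + 10*(-15))*(sqrt(250 + 57) + 107) = ((-2 + 4/19) + 10*(-15))*(sqrt(250 + 57) + 107) = ((-2 + 4*(1/19)) - 150)*(sqrt(307) + 107) = ((-2 + 4/19) - 150)*(107 + sqrt(307)) = (-34/19 - 150)*(107 + sqrt(307)) = -2884*(107 + sqrt(307))/19 = -308588/19 - 2884*sqrt(307)/19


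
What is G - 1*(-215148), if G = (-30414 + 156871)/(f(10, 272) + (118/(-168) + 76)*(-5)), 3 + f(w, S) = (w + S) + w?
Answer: 1570500264/7349 ≈ 2.1370e+5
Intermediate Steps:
f(w, S) = -3 + S + 2*w (f(w, S) = -3 + ((w + S) + w) = -3 + ((S + w) + w) = -3 + (S + 2*w) = -3 + S + 2*w)
G = -10622388/7349 (G = (-30414 + 156871)/((-3 + 272 + 2*10) + (118/(-168) + 76)*(-5)) = 126457/((-3 + 272 + 20) + (118*(-1/168) + 76)*(-5)) = 126457/(289 + (-59/84 + 76)*(-5)) = 126457/(289 + (6325/84)*(-5)) = 126457/(289 - 31625/84) = 126457/(-7349/84) = 126457*(-84/7349) = -10622388/7349 ≈ -1445.4)
G - 1*(-215148) = -10622388/7349 - 1*(-215148) = -10622388/7349 + 215148 = 1570500264/7349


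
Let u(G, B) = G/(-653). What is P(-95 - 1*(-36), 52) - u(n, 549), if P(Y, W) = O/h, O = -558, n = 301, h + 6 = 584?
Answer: -95198/188717 ≈ -0.50445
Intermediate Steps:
h = 578 (h = -6 + 584 = 578)
u(G, B) = -G/653 (u(G, B) = G*(-1/653) = -G/653)
P(Y, W) = -279/289 (P(Y, W) = -558/578 = -558*1/578 = -279/289)
P(-95 - 1*(-36), 52) - u(n, 549) = -279/289 - (-1)*301/653 = -279/289 - 1*(-301/653) = -279/289 + 301/653 = -95198/188717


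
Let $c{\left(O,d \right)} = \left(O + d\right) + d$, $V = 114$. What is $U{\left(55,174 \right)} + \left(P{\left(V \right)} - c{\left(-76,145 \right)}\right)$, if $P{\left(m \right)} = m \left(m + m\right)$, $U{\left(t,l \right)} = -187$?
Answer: $25591$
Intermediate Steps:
$c{\left(O,d \right)} = O + 2 d$
$P{\left(m \right)} = 2 m^{2}$ ($P{\left(m \right)} = m 2 m = 2 m^{2}$)
$U{\left(55,174 \right)} + \left(P{\left(V \right)} - c{\left(-76,145 \right)}\right) = -187 - \left(-76 - 25992 + 290\right) = -187 + \left(2 \cdot 12996 - \left(-76 + 290\right)\right) = -187 + \left(25992 - 214\right) = -187 + 25778 = 25591$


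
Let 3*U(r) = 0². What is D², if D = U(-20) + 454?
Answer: 206116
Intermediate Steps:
U(r) = 0 (U(r) = (⅓)*0² = (⅓)*0 = 0)
D = 454 (D = 0 + 454 = 454)
D² = 454² = 206116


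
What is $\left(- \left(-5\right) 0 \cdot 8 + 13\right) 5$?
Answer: $65$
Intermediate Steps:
$\left(- \left(-5\right) 0 \cdot 8 + 13\right) 5 = \left(- 0 \cdot 8 + 13\right) 5 = \left(\left(-1\right) 0 + 13\right) 5 = \left(0 + 13\right) 5 = 13 \cdot 5 = 65$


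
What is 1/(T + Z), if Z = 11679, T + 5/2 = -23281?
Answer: -2/23209 ≈ -8.6173e-5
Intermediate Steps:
T = -46567/2 (T = -5/2 - 23281 = -46567/2 ≈ -23284.)
1/(T + Z) = 1/(-46567/2 + 11679) = 1/(-23209/2) = -2/23209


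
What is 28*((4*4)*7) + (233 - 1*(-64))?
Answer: 3433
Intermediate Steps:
28*((4*4)*7) + (233 - 1*(-64)) = 28*(16*7) + (233 + 64) = 28*112 + 297 = 3136 + 297 = 3433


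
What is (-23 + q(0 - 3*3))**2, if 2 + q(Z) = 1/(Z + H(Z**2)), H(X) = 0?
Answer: 51076/81 ≈ 630.57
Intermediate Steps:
q(Z) = -2 + 1/Z (q(Z) = -2 + 1/(Z + 0) = -2 + 1/Z)
(-23 + q(0 - 3*3))**2 = (-23 + (-2 + 1/(0 - 3*3)))**2 = (-23 + (-2 + 1/(0 - 9)))**2 = (-23 + (-2 + 1/(-9)))**2 = (-23 + (-2 - 1/9))**2 = (-23 - 19/9)**2 = (-226/9)**2 = 51076/81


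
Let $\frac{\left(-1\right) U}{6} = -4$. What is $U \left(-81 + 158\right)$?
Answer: $1848$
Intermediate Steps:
$U = 24$ ($U = \left(-6\right) \left(-4\right) = 24$)
$U \left(-81 + 158\right) = 24 \left(-81 + 158\right) = 24 \cdot 77 = 1848$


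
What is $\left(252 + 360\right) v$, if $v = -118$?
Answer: $-72216$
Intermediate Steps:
$\left(252 + 360\right) v = \left(252 + 360\right) \left(-118\right) = 612 \left(-118\right) = -72216$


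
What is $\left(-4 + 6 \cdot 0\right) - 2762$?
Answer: $-2766$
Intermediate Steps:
$\left(-4 + 6 \cdot 0\right) - 2762 = \left(-4 + 0\right) - 2762 = -4 - 2762 = -2766$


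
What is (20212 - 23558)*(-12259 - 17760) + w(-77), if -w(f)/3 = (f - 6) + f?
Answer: 100444054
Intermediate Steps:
w(f) = 18 - 6*f (w(f) = -3*((f - 6) + f) = -3*((-6 + f) + f) = -3*(-6 + 2*f) = 18 - 6*f)
(20212 - 23558)*(-12259 - 17760) + w(-77) = (20212 - 23558)*(-12259 - 17760) + (18 - 6*(-77)) = -3346*(-30019) + (18 + 462) = 100443574 + 480 = 100444054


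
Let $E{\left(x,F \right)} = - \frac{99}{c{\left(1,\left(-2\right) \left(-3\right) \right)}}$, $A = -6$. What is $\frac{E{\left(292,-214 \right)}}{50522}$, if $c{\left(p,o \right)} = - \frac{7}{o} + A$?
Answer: $\frac{297}{1086223} \approx 0.00027342$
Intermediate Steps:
$c{\left(p,o \right)} = -6 - \frac{7}{o}$ ($c{\left(p,o \right)} = - \frac{7}{o} - 6 = -6 - \frac{7}{o}$)
$E{\left(x,F \right)} = \frac{594}{43}$ ($E{\left(x,F \right)} = - \frac{99}{-6 - \frac{7}{\left(-2\right) \left(-3\right)}} = - \frac{99}{-6 - \frac{7}{6}} = - \frac{99}{- \frac{43}{6}} = \left(-99\right) \left(- \frac{6}{43}\right) = \frac{594}{43}$)
$\frac{E{\left(292,-214 \right)}}{50522} = \frac{594}{43 \cdot 50522} = \frac{594}{43} \cdot \frac{1}{50522} = \frac{297}{1086223}$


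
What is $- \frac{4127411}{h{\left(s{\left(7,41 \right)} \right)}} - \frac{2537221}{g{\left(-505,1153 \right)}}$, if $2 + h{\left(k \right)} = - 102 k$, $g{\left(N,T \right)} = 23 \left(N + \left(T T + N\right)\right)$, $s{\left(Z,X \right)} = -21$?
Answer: $- \frac{126110948487687}{65383798780} \approx -1928.8$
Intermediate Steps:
$g{\left(N,T \right)} = 23 T^{2} + 46 N$ ($g{\left(N,T \right)} = 23 \left(N + \left(T^{2} + N\right)\right) = 23 \left(N + \left(N + T^{2}\right)\right) = 23 \left(T^{2} + 2 N\right) = 23 T^{2} + 46 N$)
$h{\left(k \right)} = -2 - 102 k$
$- \frac{4127411}{h{\left(s{\left(7,41 \right)} \right)}} - \frac{2537221}{g{\left(-505,1153 \right)}} = - \frac{4127411}{-2 - -2142} - \frac{2537221}{23 \cdot 1153^{2} + 46 \left(-505\right)} = - \frac{4127411}{-2 + 2142} - \frac{2537221}{23 \cdot 1329409 - 23230} = - \frac{4127411}{2140} - \frac{2537221}{30576407 - 23230} = \left(-4127411\right) \frac{1}{2140} - \frac{2537221}{30553177} = - \frac{4127411}{2140} - \frac{2537221}{30553177} = - \frac{126110948487687}{65383798780}$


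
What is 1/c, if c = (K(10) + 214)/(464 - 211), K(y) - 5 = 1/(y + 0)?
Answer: 2530/2191 ≈ 1.1547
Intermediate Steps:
K(y) = 5 + 1/y (K(y) = 5 + 1/(y + 0) = 5 + 1/y)
c = 2191/2530 (c = ((5 + 1/10) + 214)/(464 - 211) = ((5 + 1/10) + 214)/253 = (51/10 + 214)*(1/253) = (2191/10)*(1/253) = 2191/2530 ≈ 0.86601)
1/c = 1/(2191/2530) = 2530/2191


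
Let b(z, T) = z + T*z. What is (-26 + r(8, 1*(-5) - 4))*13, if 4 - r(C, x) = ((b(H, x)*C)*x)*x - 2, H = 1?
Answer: 67132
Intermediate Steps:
r(C, x) = 6 - C*x**2*(1 + x) (r(C, x) = 4 - ((((1*(1 + x))*C)*x)*x - 2) = 4 - ((((1 + x)*C)*x)*x - 2) = 4 - (((C*(1 + x))*x)*x - 2) = 4 - ((C*x*(1 + x))*x - 2) = 4 - (C*x**2*(1 + x) - 2) = 4 - (-2 + C*x**2*(1 + x)) = 4 + (2 - C*x**2*(1 + x)) = 6 - C*x**2*(1 + x))
(-26 + r(8, 1*(-5) - 4))*13 = (-26 + (6 - 1*8*(1*(-5) - 4)**2*(1 + (1*(-5) - 4))))*13 = (-26 + (6 - 1*8*(-5 - 4)**2*(1 + (-5 - 4))))*13 = (-26 + (6 - 1*8*(-9)**2*(1 - 9)))*13 = (-26 + (6 - 1*8*81*(-8)))*13 = (-26 + (6 + 5184))*13 = (-26 + 5190)*13 = 5164*13 = 67132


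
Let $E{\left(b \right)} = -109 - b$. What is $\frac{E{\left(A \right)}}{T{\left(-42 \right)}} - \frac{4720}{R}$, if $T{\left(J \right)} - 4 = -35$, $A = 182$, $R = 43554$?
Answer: $\frac{6263947}{675087} \approx 9.2787$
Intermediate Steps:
$T{\left(J \right)} = -31$ ($T{\left(J \right)} = 4 - 35 = -31$)
$\frac{E{\left(A \right)}}{T{\left(-42 \right)}} - \frac{4720}{R} = \frac{-109 - 182}{-31} - \frac{4720}{43554} = \left(-109 - 182\right) \left(- \frac{1}{31}\right) - \frac{2360}{21777} = \left(-291\right) \left(- \frac{1}{31}\right) - \frac{2360}{21777} = \frac{291}{31} - \frac{2360}{21777} = \frac{6263947}{675087}$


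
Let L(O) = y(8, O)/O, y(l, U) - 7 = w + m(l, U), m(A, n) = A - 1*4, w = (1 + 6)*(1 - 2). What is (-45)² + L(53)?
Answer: 107329/53 ≈ 2025.1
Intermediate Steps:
w = -7 (w = 7*(-1) = -7)
m(A, n) = -4 + A (m(A, n) = A - 4 = -4 + A)
y(l, U) = -4 + l (y(l, U) = 7 + (-7 + (-4 + l)) = 7 + (-11 + l) = -4 + l)
L(O) = 4/O (L(O) = (-4 + 8)/O = 4/O)
(-45)² + L(53) = (-45)² + 4/53 = 2025 + 4*(1/53) = 2025 + 4/53 = 107329/53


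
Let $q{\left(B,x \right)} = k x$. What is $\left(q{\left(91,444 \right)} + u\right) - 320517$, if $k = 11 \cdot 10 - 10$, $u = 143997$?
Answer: $-132120$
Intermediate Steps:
$k = 100$ ($k = 110 - 10 = 100$)
$q{\left(B,x \right)} = 100 x$
$\left(q{\left(91,444 \right)} + u\right) - 320517 = \left(100 \cdot 444 + 143997\right) - 320517 = \left(44400 + 143997\right) - 320517 = 188397 - 320517 = -132120$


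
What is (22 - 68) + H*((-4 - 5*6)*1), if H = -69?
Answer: 2300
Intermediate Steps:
(22 - 68) + H*((-4 - 5*6)*1) = (22 - 68) - 69*(-4 - 5*6) = -46 - 69*(-4 - 30) = -46 - (-2346) = -46 - 69*(-34) = -46 + 2346 = 2300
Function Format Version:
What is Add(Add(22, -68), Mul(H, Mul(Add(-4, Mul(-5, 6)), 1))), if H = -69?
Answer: 2300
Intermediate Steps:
Add(Add(22, -68), Mul(H, Mul(Add(-4, Mul(-5, 6)), 1))) = Add(Add(22, -68), Mul(-69, Mul(Add(-4, Mul(-5, 6)), 1))) = Add(-46, Mul(-69, Mul(Add(-4, -30), 1))) = Add(-46, Mul(-69, Mul(-34, 1))) = Add(-46, Mul(-69, -34)) = Add(-46, 2346) = 2300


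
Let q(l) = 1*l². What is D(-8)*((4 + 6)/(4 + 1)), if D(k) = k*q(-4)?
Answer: -256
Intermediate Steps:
q(l) = l²
D(k) = 16*k (D(k) = k*(-4)² = k*16 = 16*k)
D(-8)*((4 + 6)/(4 + 1)) = (16*(-8))*((4 + 6)/(4 + 1)) = -1280/5 = -128*2 = -256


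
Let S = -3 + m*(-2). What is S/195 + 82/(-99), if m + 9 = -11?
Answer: -4109/6435 ≈ -0.63854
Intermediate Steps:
m = -20 (m = -9 - 11 = -20)
S = 37 (S = -3 - 20*(-2) = -3 + 40 = 37)
S/195 + 82/(-99) = 37/195 + 82/(-99) = 37*(1/195) + 82*(-1/99) = 37/195 - 82/99 = -4109/6435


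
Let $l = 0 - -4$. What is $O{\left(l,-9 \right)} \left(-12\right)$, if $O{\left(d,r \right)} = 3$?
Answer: $-36$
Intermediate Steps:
$l = 4$ ($l = 0 + 4 = 4$)
$O{\left(l,-9 \right)} \left(-12\right) = 3 \left(-12\right) = -36$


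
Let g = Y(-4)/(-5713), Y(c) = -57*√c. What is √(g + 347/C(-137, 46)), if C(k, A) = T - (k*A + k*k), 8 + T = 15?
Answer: √(-35278976243945 + 25278143137800*I)/35591990 ≈ 0.056617 + 0.17622*I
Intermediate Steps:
g = 114*I/5713 (g = -114*I/(-5713) = -114*I*(-1/5713) = 114*I/5713 ≈ 0.019955*I)
T = 7 (T = -8 + 15 = 7)
C(k, A) = 7 - k² - A*k (C(k, A) = 7 - (k*A + k*k) = 7 - (A*k + k²) = 7 - (k² + A*k) = 7 + (-k² - A*k) = 7 - k² - A*k)
√(g + 347/C(-137, 46)) = √(114*I/5713 + 347/(7 - 1*(-137)² - 1*46*(-137))) = √(114*I/5713 + 347/(7 - 1*18769 + 6302)) = √(114*I/5713 + 347/(7 - 18769 + 6302)) = √(114*I/5713 + 347/(-12460)) = √(114*I/5713 + 347*(-1/12460)) = √(114*I/5713 - 347/12460) = √(-347/12460 + 114*I/5713)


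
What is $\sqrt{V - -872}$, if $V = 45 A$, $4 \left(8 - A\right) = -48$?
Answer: $2 \sqrt{443} \approx 42.095$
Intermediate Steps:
$A = 20$ ($A = 8 - -12 = 8 + 12 = 20$)
$V = 900$ ($V = 45 \cdot 20 = 900$)
$\sqrt{V - -872} = \sqrt{900 - -872} = \sqrt{900 + \left(-1579 + 2451\right)} = \sqrt{900 + 872} = \sqrt{1772} = 2 \sqrt{443}$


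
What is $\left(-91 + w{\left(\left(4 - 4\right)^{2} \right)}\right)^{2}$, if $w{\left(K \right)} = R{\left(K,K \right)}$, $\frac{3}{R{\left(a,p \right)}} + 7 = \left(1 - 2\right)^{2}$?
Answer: $\frac{33489}{4} \approx 8372.3$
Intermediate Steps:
$R{\left(a,p \right)} = - \frac{1}{2}$ ($R{\left(a,p \right)} = \frac{3}{-7 + \left(1 - 2\right)^{2}} = \frac{3}{-7 + \left(-1\right)^{2}} = \frac{3}{-7 + 1} = \frac{3}{-6} = 3 \left(- \frac{1}{6}\right) = - \frac{1}{2}$)
$w{\left(K \right)} = - \frac{1}{2}$
$\left(-91 + w{\left(\left(4 - 4\right)^{2} \right)}\right)^{2} = \left(-91 - \frac{1}{2}\right)^{2} = \left(- \frac{183}{2}\right)^{2} = \frac{33489}{4}$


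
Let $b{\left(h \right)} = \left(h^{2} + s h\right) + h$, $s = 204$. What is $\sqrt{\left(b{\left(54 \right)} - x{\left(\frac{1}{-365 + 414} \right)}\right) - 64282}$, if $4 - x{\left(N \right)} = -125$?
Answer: $5 i \sqrt{2017} \approx 224.56 i$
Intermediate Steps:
$b{\left(h \right)} = h^{2} + 205 h$ ($b{\left(h \right)} = \left(h^{2} + 204 h\right) + h = h^{2} + 205 h$)
$x{\left(N \right)} = 129$ ($x{\left(N \right)} = 4 - -125 = 4 + 125 = 129$)
$\sqrt{\left(b{\left(54 \right)} - x{\left(\frac{1}{-365 + 414} \right)}\right) - 64282} = \sqrt{\left(54 \left(205 + 54\right) - 129\right) - 64282} = \sqrt{\left(54 \cdot 259 - 129\right) - 64282} = \sqrt{\left(13986 - 129\right) - 64282} = \sqrt{13857 - 64282} = \sqrt{-50425} = 5 i \sqrt{2017}$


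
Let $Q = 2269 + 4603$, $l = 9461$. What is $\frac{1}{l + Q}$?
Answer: $\frac{1}{16333} \approx 6.1226 \cdot 10^{-5}$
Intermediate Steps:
$Q = 6872$
$\frac{1}{l + Q} = \frac{1}{9461 + 6872} = \frac{1}{16333}$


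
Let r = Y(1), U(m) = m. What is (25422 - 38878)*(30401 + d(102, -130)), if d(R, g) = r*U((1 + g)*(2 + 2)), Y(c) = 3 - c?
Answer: -395189264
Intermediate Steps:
r = 2 (r = 3 - 1*1 = 3 - 1 = 2)
d(R, g) = 8 + 8*g (d(R, g) = 2*((1 + g)*(2 + 2)) = 2*((1 + g)*4) = 2*(4 + 4*g) = 8 + 8*g)
(25422 - 38878)*(30401 + d(102, -130)) = (25422 - 38878)*(30401 + (8 + 8*(-130))) = -13456*(30401 + (8 - 1040)) = -13456*(30401 - 1032) = -13456*29369 = -395189264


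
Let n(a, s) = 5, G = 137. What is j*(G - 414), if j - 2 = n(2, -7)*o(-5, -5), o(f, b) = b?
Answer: 6371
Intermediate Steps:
j = -23 (j = 2 + 5*(-5) = 2 - 25 = -23)
j*(G - 414) = -23*(137 - 414) = -23*(-277) = 6371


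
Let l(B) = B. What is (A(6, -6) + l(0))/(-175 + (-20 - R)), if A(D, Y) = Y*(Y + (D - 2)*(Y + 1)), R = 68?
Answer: -156/263 ≈ -0.59316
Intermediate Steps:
A(D, Y) = Y*(Y + (1 + Y)*(-2 + D)) (A(D, Y) = Y*(Y + (-2 + D)*(1 + Y)) = Y*(Y + (1 + Y)*(-2 + D)))
(A(6, -6) + l(0))/(-175 + (-20 - R)) = (-6*(-2 + 6 - 1*(-6) + 6*(-6)) + 0)/(-175 + (-20 - 1*68)) = (-6*(-2 + 6 + 6 - 36) + 0)/(-175 + (-20 - 68)) = (-6*(-26) + 0)/(-175 - 88) = (156 + 0)/(-263) = 156*(-1/263) = -156/263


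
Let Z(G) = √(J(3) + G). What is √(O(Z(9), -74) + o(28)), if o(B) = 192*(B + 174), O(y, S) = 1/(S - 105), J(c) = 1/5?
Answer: √1242677965/179 ≈ 196.94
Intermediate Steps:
J(c) = ⅕ (J(c) = 1*(⅕) = ⅕)
Z(G) = √(⅕ + G)
O(y, S) = 1/(-105 + S)
o(B) = 33408 + 192*B (o(B) = 192*(174 + B) = 33408 + 192*B)
√(O(Z(9), -74) + o(28)) = √(1/(-105 - 74) + (33408 + 192*28)) = √(1/(-179) + (33408 + 5376)) = √(-1/179 + 38784) = √(6942335/179) = √1242677965/179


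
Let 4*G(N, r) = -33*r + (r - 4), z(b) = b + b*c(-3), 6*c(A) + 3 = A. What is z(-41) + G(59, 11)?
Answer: -89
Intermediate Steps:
c(A) = -1/2 + A/6
z(b) = 0 (z(b) = b + b*(-1/2 + (1/6)*(-3)) = b + b*(-1/2 - 1/2) = b + b*(-1) = b - b = 0)
G(N, r) = -1 - 8*r (G(N, r) = (-33*r + (r - 4))/4 = (-33*r + (-4 + r))/4 = (-4 - 32*r)/4 = -1 - 8*r)
z(-41) + G(59, 11) = 0 + (-1 - 8*11) = 0 + (-1 - 88) = 0 - 89 = -89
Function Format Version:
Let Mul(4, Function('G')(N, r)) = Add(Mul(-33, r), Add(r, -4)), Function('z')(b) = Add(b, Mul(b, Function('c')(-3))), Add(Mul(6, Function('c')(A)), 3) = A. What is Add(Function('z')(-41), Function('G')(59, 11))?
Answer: -89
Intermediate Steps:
Function('c')(A) = Add(Rational(-1, 2), Mul(Rational(1, 6), A))
Function('z')(b) = 0 (Function('z')(b) = Add(b, Mul(b, Add(Rational(-1, 2), Mul(Rational(1, 6), -3)))) = Add(b, Mul(b, Add(Rational(-1, 2), Rational(-1, 2)))) = Add(b, Mul(b, -1)) = Add(b, Mul(-1, b)) = 0)
Function('G')(N, r) = Add(-1, Mul(-8, r)) (Function('G')(N, r) = Mul(Rational(1, 4), Add(Mul(-33, r), Add(r, -4))) = Mul(Rational(1, 4), Add(Mul(-33, r), Add(-4, r))) = Mul(Rational(1, 4), Add(-4, Mul(-32, r))) = Add(-1, Mul(-8, r)))
Add(Function('z')(-41), Function('G')(59, 11)) = Add(0, Add(-1, Mul(-8, 11))) = Add(0, Add(-1, -88)) = Add(0, -89) = -89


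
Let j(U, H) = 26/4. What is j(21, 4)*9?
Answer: 117/2 ≈ 58.500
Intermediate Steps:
j(U, H) = 13/2 (j(U, H) = 26*(1/4) = 13/2)
j(21, 4)*9 = (13/2)*9 = 117/2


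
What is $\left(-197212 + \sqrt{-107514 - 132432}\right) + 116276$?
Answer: $-80936 + i \sqrt{239946} \approx -80936.0 + 489.84 i$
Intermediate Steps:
$\left(-197212 + \sqrt{-107514 - 132432}\right) + 116276 = \left(-197212 + \sqrt{-239946}\right) + 116276 = \left(-197212 + i \sqrt{239946}\right) + 116276 = -80936 + i \sqrt{239946}$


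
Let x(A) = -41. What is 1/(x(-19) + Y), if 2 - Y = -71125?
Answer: 1/71086 ≈ 1.4067e-5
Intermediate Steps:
Y = 71127 (Y = 2 - 1*(-71125) = 2 + 71125 = 71127)
1/(x(-19) + Y) = 1/(-41 + 71127) = 1/71086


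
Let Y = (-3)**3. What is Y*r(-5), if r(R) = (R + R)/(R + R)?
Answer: -27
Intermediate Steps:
r(R) = 1 (r(R) = (2*R)/((2*R)) = (2*R)*(1/(2*R)) = 1)
Y = -27
Y*r(-5) = -27*1 = -27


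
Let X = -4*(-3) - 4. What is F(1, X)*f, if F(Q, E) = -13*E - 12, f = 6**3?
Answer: -25056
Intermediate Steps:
f = 216
X = 8 (X = 12 - 4 = 8)
F(Q, E) = -12 - 13*E
F(1, X)*f = (-12 - 13*8)*216 = (-12 - 104)*216 = -116*216 = -25056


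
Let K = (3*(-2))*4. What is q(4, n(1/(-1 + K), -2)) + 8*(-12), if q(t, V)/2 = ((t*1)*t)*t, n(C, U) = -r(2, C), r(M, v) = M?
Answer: 32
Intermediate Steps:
K = -24 (K = -6*4 = -24)
n(C, U) = -2 (n(C, U) = -1*2 = -2)
q(t, V) = 2*t³ (q(t, V) = 2*(((t*1)*t)*t) = 2*((t*t)*t) = 2*(t²*t) = 2*t³)
q(4, n(1/(-1 + K), -2)) + 8*(-12) = 2*4³ + 8*(-12) = 2*64 - 96 = 128 - 96 = 32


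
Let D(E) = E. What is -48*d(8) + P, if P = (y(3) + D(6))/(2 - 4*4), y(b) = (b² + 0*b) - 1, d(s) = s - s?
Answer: -1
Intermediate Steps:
d(s) = 0
y(b) = -1 + b² (y(b) = (b² + 0) - 1 = b² - 1 = -1 + b²)
P = -1 (P = ((-1 + 3²) + 6)/(2 - 4*4) = ((-1 + 9) + 6)/(2 - 16) = (8 + 6)/(-14) = 14*(-1/14) = -1)
-48*d(8) + P = -48*0 - 1 = 0 - 1 = -1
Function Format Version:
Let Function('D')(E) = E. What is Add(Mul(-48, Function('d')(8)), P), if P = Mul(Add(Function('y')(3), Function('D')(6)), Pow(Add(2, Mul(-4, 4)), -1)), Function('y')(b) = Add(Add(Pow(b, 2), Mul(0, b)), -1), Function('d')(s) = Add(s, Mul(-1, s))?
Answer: -1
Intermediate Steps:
Function('d')(s) = 0
Function('y')(b) = Add(-1, Pow(b, 2)) (Function('y')(b) = Add(Add(Pow(b, 2), 0), -1) = Add(Pow(b, 2), -1) = Add(-1, Pow(b, 2)))
P = -1 (P = Mul(Add(Add(-1, Pow(3, 2)), 6), Pow(Add(2, Mul(-4, 4)), -1)) = Mul(Add(Add(-1, 9), 6), Pow(Add(2, -16), -1)) = Mul(Add(8, 6), Pow(-14, -1)) = Mul(14, Rational(-1, 14)) = -1)
Add(Mul(-48, Function('d')(8)), P) = Add(Mul(-48, 0), -1) = Add(0, -1) = -1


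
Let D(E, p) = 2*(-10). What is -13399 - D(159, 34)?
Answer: -13379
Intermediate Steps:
D(E, p) = -20
-13399 - D(159, 34) = -13399 - 1*(-20) = -13399 + 20 = -13379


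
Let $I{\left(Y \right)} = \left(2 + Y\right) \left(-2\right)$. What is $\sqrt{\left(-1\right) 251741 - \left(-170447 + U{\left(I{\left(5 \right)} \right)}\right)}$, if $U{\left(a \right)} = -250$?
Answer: $2 i \sqrt{20261} \approx 284.68 i$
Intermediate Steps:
$I{\left(Y \right)} = -4 - 2 Y$
$\sqrt{\left(-1\right) 251741 - \left(-170447 + U{\left(I{\left(5 \right)} \right)}\right)} = \sqrt{\left(-1\right) 251741 + \left(170447 - -250\right)} = \sqrt{-251741 + \left(170447 + 250\right)} = \sqrt{-251741 + 170697} = \sqrt{-81044} = 2 i \sqrt{20261}$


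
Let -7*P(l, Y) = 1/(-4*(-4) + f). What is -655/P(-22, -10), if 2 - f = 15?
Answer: 13755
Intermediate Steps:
f = -13 (f = 2 - 1*15 = 2 - 15 = -13)
P(l, Y) = -1/21 (P(l, Y) = -1/(7*(-4*(-4) - 13)) = -1/(7*(16 - 13)) = -⅐/3 = -⅐*⅓ = -1/21)
-655/P(-22, -10) = -655/(-1/21) = -655*(-21) = 13755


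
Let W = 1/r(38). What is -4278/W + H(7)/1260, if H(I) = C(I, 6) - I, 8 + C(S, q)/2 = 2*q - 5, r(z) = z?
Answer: -22758961/140 ≈ -1.6256e+5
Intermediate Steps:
C(S, q) = -26 + 4*q (C(S, q) = -16 + 2*(2*q - 5) = -16 + 2*(-5 + 2*q) = -16 + (-10 + 4*q) = -26 + 4*q)
W = 1/38 ≈ 0.026316
H(I) = -2 - I (H(I) = (-26 + 4*6) - I = (-26 + 24) - I = -2 - I)
-4278/W + H(7)/1260 = -4278/1/38 + (-2 - 1*7)/1260 = -4278*38 + (-2 - 7)*(1/1260) = -162564 - 9*1/1260 = -162564 - 1/140 = -22758961/140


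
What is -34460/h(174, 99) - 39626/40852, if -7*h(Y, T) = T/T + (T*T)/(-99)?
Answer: -7185279/2918 ≈ -2462.4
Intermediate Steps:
h(Y, T) = -⅐ + T²/693 (h(Y, T) = -(T/T + (T*T)/(-99))/7 = -(1 + T²*(-1/99))/7 = -(1 - T²/99)/7 = -⅐ + T²/693)
-34460/h(174, 99) - 39626/40852 = -34460/(-⅐ + (1/693)*99²) - 39626/40852 = -34460/(-⅐ + (1/693)*9801) - 39626*1/40852 = -34460/(-⅐ + 99/7) - 19813/20426 = -34460/14 - 19813/20426 = -34460*1/14 - 19813/20426 = -17230/7 - 19813/20426 = -7185279/2918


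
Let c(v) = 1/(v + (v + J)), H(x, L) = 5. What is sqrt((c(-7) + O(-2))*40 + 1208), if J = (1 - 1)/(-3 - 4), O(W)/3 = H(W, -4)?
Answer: 18*sqrt(273)/7 ≈ 42.487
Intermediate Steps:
O(W) = 15 (O(W) = 3*5 = 15)
J = 0 (J = 0/(-7) = 0*(-1/7) = 0)
c(v) = 1/(2*v) (c(v) = 1/(v + (v + 0)) = 1/(v + v) = 1/(2*v))
sqrt((c(-7) + O(-2))*40 + 1208) = sqrt(((1/2)/(-7) + 15)*40 + 1208) = sqrt(((1/2)*(-1/7) + 15)*40 + 1208) = sqrt((-1/14 + 15)*40 + 1208) = sqrt((209/14)*40 + 1208) = sqrt(4180/7 + 1208) = sqrt(12636/7) = 18*sqrt(273)/7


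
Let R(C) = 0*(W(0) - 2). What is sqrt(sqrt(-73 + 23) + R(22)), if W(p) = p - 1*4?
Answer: 2**(1/4)*sqrt(5)*sqrt(I) ≈ 1.8803 + 1.8803*I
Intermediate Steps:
W(p) = -4 + p (W(p) = p - 4 = -4 + p)
R(C) = 0 (R(C) = 0*((-4 + 0) - 2) = 0*(-4 - 2) = 0*(-6) = 0)
sqrt(sqrt(-73 + 23) + R(22)) = sqrt(sqrt(-73 + 23) + 0) = sqrt(sqrt(-50) + 0) = sqrt(5*I*sqrt(2) + 0) = sqrt(5*I*sqrt(2)) = 2**(1/4)*sqrt(5)*sqrt(I)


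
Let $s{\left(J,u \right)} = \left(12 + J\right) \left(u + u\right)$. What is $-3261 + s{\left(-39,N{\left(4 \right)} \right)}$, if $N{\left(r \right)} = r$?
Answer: $-3477$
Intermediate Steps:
$s{\left(J,u \right)} = 2 u \left(12 + J\right)$ ($s{\left(J,u \right)} = \left(12 + J\right) 2 u = 2 u \left(12 + J\right)$)
$-3261 + s{\left(-39,N{\left(4 \right)} \right)} = -3261 + 2 \cdot 4 \left(12 - 39\right) = -3261 + 2 \cdot 4 \left(-27\right) = -3261 - 216 = -3477$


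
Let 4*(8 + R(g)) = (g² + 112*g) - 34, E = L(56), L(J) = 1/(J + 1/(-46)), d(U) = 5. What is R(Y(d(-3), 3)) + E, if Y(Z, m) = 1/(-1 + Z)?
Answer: -1560081/164800 ≈ -9.4665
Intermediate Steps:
L(J) = 1/(-1/46 + J) (L(J) = 1/(J - 1/46) = 1/(-1/46 + J))
E = 46/2575 (E = 46/(-1 + 46*56) = 46/(-1 + 2576) = 46/2575 ≈ 0.017864)
R(g) = -33/2 + 28*g + g²/4 (R(g) = -8 + ((g² + 112*g) - 34)/4 = -8 + (-34 + g² + 112*g)/4 = -8 + (-17/2 + 28*g + g²/4) = -33/2 + 28*g + g²/4)
R(Y(d(-3), 3)) + E = (-33/2 + 28/(-1 + 5) + (1/(-1 + 5))²/4) + 46/2575 = (-33/2 + 28/4 + (1/4)²/4) + 46/2575 = (-33/2 + 28*(¼) + (¼)²/4) + 46/2575 = (-33/2 + 7 + (¼)*(1/16)) + 46/2575 = (-33/2 + 7 + 1/64) + 46/2575 = -607/64 + 46/2575 = -1560081/164800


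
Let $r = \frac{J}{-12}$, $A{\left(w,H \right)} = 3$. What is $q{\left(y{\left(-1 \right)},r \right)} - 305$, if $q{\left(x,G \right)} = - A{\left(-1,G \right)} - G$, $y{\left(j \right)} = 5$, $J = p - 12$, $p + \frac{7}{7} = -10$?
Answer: $- \frac{3719}{12} \approx -309.92$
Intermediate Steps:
$p = -11$ ($p = -1 - 10 = -11$)
$J = -23$ ($J = -11 - 12 = -23$)
$r = \frac{23}{12}$ ($r = - \frac{23}{-12} = \left(-23\right) \left(- \frac{1}{12}\right) = \frac{23}{12} \approx 1.9167$)
$q{\left(x,G \right)} = -3 - G$ ($q{\left(x,G \right)} = \left(-1\right) 3 - G = -3 - G$)
$q{\left(y{\left(-1 \right)},r \right)} - 305 = \left(-3 - \frac{23}{12}\right) - 305 = - \frac{59}{12} - 305 = - \frac{3719}{12}$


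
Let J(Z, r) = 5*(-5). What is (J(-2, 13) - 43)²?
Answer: 4624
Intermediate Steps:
J(Z, r) = -25
(J(-2, 13) - 43)² = (-25 - 43)² = (-68)² = 4624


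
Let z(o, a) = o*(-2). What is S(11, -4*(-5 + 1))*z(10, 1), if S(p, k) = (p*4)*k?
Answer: -14080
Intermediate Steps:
z(o, a) = -2*o
S(p, k) = 4*k*p (S(p, k) = (4*p)*k = 4*k*p)
S(11, -4*(-5 + 1))*z(10, 1) = (4*(-4*(-5 + 1))*11)*(-2*10) = (4*(-4*(-4))*11)*(-20) = (4*16*11)*(-20) = 704*(-20) = -14080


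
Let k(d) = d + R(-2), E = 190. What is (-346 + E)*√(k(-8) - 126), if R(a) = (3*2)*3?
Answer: -312*I*√29 ≈ -1680.2*I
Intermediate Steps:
R(a) = 18 (R(a) = 6*3 = 18)
k(d) = 18 + d (k(d) = d + 18 = 18 + d)
(-346 + E)*√(k(-8) - 126) = (-346 + 190)*√((18 - 8) - 126) = -156*√(10 - 126) = -312*I*√29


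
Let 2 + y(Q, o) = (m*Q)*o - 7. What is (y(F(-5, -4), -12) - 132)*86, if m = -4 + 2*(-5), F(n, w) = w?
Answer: -69918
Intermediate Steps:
m = -14 (m = -4 - 10 = -14)
y(Q, o) = -9 - 14*Q*o (y(Q, o) = -2 + ((-14*Q)*o - 7) = -2 + (-14*Q*o - 7) = -2 + (-7 - 14*Q*o) = -9 - 14*Q*o)
(y(F(-5, -4), -12) - 132)*86 = ((-9 - 14*(-4)*(-12)) - 132)*86 = ((-9 - 672) - 132)*86 = (-681 - 132)*86 = -813*86 = -69918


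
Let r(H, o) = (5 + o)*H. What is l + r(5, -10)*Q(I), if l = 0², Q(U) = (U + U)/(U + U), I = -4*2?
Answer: -25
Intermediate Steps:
I = -8
r(H, o) = H*(5 + o)
Q(U) = 1 (Q(U) = (2*U)/((2*U)) = (2*U)*(1/(2*U)) = 1)
l = 0
l + r(5, -10)*Q(I) = 0 + (5*(5 - 10))*1 = 0 + (5*(-5))*1 = 0 - 25*1 = 0 - 25 = -25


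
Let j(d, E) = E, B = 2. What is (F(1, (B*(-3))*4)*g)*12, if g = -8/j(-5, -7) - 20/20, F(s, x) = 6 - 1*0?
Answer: 72/7 ≈ 10.286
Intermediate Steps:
F(s, x) = 6 (F(s, x) = 6 + 0 = 6)
g = 1/7 (g = -8/(-7) - 20/20 = -8*(-1/7) - 20*1/20 = 8/7 - 1 = 1/7 ≈ 0.14286)
(F(1, (B*(-3))*4)*g)*12 = (6*(1/7))*12 = (6/7)*12 = 72/7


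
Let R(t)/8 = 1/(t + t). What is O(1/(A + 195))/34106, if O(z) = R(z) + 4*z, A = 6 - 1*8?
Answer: 74500/3291229 ≈ 0.022636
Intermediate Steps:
A = -2 (A = 6 - 8 = -2)
R(t) = 4/t (R(t) = 8/(t + t) = 8/((2*t)) = 8*(1/(2*t)) = 4/t)
O(z) = 4*z + 4/z (O(z) = 4/z + 4*z = 4*z + 4/z)
O(1/(A + 195))/34106 = (4/(-2 + 195) + 4/(1/(-2 + 195)))/34106 = (4/193 + 4/(1/193))*(1/34106) = (4*(1/193) + 4/(1/193))*(1/34106) = (4/193 + 4*193)*(1/34106) = (4/193 + 772)*(1/34106) = (149000/193)*(1/34106) = 74500/3291229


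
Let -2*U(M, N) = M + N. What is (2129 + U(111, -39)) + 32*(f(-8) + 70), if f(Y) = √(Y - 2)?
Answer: 4333 + 32*I*√10 ≈ 4333.0 + 101.19*I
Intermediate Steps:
f(Y) = √(-2 + Y)
U(M, N) = -M/2 - N/2 (U(M, N) = -(M + N)/2 = -M/2 - N/2)
(2129 + U(111, -39)) + 32*(f(-8) + 70) = (2129 + (-½*111 - ½*(-39))) + 32*(√(-2 - 8) + 70) = (2129 + (-111/2 + 39/2)) + 32*(√(-10) + 70) = (2129 - 36) + 32*(I*√10 + 70) = 2093 + 32*(70 + I*√10) = 2093 + (2240 + 32*I*√10) = 4333 + 32*I*√10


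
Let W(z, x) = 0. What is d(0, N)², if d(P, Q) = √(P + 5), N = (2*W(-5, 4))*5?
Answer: 5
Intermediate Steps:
N = 0 (N = (2*0)*5 = 0*5 = 0)
d(P, Q) = √(5 + P)
d(0, N)² = (√(5 + 0))² = (√5)² = 5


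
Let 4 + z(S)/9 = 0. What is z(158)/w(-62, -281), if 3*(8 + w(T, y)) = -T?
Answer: -54/19 ≈ -2.8421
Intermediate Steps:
z(S) = -36 (z(S) = -36 + 9*0 = -36 + 0 = -36)
w(T, y) = -8 - T/3 (w(T, y) = -8 + (-T)/3 = -8 - T/3)
z(158)/w(-62, -281) = -36/(-8 - ⅓*(-62)) = -36/(-8 + 62/3) = -36/38/3 = -36*3/38 = -54/19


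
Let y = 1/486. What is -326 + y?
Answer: -158435/486 ≈ -326.00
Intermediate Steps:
y = 1/486 ≈ 0.0020576
-326 + y = -326 + 1/486 = -158435/486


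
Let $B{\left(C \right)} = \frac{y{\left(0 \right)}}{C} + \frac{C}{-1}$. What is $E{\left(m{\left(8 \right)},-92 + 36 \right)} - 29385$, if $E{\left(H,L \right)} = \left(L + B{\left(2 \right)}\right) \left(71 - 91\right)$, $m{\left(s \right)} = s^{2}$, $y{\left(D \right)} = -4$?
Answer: $-28185$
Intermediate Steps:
$B{\left(C \right)} = - C - \frac{4}{C}$ ($B{\left(C \right)} = - \frac{4}{C} + \frac{C}{-1} = - \frac{4}{C} + C \left(-1\right) = - \frac{4}{C} - C = - C - \frac{4}{C}$)
$E{\left(H,L \right)} = 80 - 20 L$ ($E{\left(H,L \right)} = \left(L - \left(2 + \frac{4}{2}\right)\right) \left(71 - 91\right) = \left(L - 4\right) \left(-20\right) = \left(-4 + L\right) \left(-20\right) = 80 - 20 L$)
$E{\left(m{\left(8 \right)},-92 + 36 \right)} - 29385 = \left(80 - 20 \left(-92 + 36\right)\right) - 29385 = \left(80 - -1120\right) - 29385 = \left(80 + 1120\right) - 29385 = 1200 - 29385 = -28185$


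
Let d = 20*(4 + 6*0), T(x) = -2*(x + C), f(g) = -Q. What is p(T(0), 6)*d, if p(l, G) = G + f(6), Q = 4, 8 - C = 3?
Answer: 160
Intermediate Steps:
C = 5 (C = 8 - 1*3 = 8 - 3 = 5)
f(g) = -4 (f(g) = -1*4 = -4)
T(x) = -10 - 2*x (T(x) = -2*(x + 5) = -2*(5 + x) = -10 - 2*x)
p(l, G) = -4 + G (p(l, G) = G - 4 = -4 + G)
d = 80 (d = 20*(4 + 0) = 20*4 = 80)
p(T(0), 6)*d = (-4 + 6)*80 = 2*80 = 160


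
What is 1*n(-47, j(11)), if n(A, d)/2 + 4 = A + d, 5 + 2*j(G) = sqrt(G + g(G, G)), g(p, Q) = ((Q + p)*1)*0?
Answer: -107 + sqrt(11) ≈ -103.68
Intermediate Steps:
g(p, Q) = 0 (g(p, Q) = (Q + p)*0 = 0)
j(G) = -5/2 + sqrt(G)/2 (j(G) = -5/2 + sqrt(G + 0)/2 = -5/2 + sqrt(G)/2)
n(A, d) = -8 + 2*A + 2*d (n(A, d) = -8 + 2*(A + d) = -8 + (2*A + 2*d) = -8 + 2*A + 2*d)
1*n(-47, j(11)) = 1*(-8 + 2*(-47) + 2*(-5/2 + sqrt(11)/2)) = 1*(-8 - 94 + (-5 + sqrt(11))) = 1*(-107 + sqrt(11)) = -107 + sqrt(11)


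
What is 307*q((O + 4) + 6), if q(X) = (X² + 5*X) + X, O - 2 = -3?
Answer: 41445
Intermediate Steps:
O = -1 (O = 2 - 3 = -1)
q(X) = X² + 6*X
307*q((O + 4) + 6) = 307*(((-1 + 4) + 6)*(6 + ((-1 + 4) + 6))) = 307*((3 + 6)*(6 + (3 + 6))) = 307*(9*(6 + 9)) = 307*(9*15) = 307*135 = 41445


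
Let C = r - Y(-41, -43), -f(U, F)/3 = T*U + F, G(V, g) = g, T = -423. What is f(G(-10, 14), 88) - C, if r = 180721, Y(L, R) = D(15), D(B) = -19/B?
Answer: -2448304/15 ≈ -1.6322e+5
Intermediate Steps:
Y(L, R) = -19/15
f(U, F) = -3*F + 1269*U (f(U, F) = -3*(-423*U + F) = -3*(F - 423*U) = -3*F + 1269*U)
C = 2710834/15 (C = 180721 - 1*(-19/15) = 180721 + 19/15 = 2710834/15 ≈ 1.8072e+5)
f(G(-10, 14), 88) - C = (-3*88 + 1269*14) - 1*2710834/15 = (-264 + 17766) - 2710834/15 = 17502 - 2710834/15 = -2448304/15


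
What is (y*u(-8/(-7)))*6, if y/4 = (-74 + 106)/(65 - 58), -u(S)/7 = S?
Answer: -6144/7 ≈ -877.71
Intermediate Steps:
u(S) = -7*S
y = 128/7 (y = 4*((-74 + 106)/(65 - 58)) = 4*(32/7) = 128/7 ≈ 18.286)
(y*u(-8/(-7)))*6 = (128*(-(-56)/(-7))/7)*6 = (128*(-(-56)*(-1)/7)/7)*6 = (128*(-7*8/7)/7)*6 = ((128/7)*(-8))*6 = -1024/7*6 = -6144/7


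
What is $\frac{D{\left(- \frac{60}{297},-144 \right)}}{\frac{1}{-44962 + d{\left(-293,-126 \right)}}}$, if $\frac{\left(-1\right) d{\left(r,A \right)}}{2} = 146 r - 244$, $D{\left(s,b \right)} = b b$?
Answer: $851876352$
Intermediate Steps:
$D{\left(s,b \right)} = b^{2}$
$d{\left(r,A \right)} = 488 - 292 r$ ($d{\left(r,A \right)} = - 2 \left(146 r - 244\right) = - 2 \left(-244 + 146 r\right) = 488 - 292 r$)
$\frac{D{\left(- \frac{60}{297},-144 \right)}}{\frac{1}{-44962 + d{\left(-293,-126 \right)}}} = \frac{\left(-144\right)^{2}}{\frac{1}{-44962 + \left(488 - -85556\right)}} = \frac{20736}{\frac{1}{-44962 + \left(488 + 85556\right)}} = \frac{20736}{\frac{1}{-44962 + 86044}} = \frac{20736}{\frac{1}{41082}} = 20736 \frac{1}{\frac{1}{41082}} = 20736 \cdot 41082 = 851876352$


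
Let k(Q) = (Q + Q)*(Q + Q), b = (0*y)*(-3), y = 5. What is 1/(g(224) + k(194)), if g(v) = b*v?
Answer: 1/150544 ≈ 6.6426e-6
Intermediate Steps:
b = 0 (b = (0*5)*(-3) = 0*(-3) = 0)
k(Q) = 4*Q² (k(Q) = (2*Q)*(2*Q) = 4*Q²)
g(v) = 0 (g(v) = 0*v = 0)
1/(g(224) + k(194)) = 1/(0 + 4*194²) = 1/(0 + 4*37636) = 1/(0 + 150544) = 1/150544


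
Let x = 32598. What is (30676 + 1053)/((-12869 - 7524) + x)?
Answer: 31729/12205 ≈ 2.5997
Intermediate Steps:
(30676 + 1053)/((-12869 - 7524) + x) = (30676 + 1053)/((-12869 - 7524) + 32598) = 31729/(-20393 + 32598) = 31729/12205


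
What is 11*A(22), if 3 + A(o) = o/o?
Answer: -22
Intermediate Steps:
A(o) = -2 (A(o) = -3 + o/o = -3 + 1 = -2)
11*A(22) = 11*(-2) = -22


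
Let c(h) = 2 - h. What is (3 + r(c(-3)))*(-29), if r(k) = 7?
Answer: -290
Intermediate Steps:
(3 + r(c(-3)))*(-29) = (3 + 7)*(-29) = 10*(-29) = -290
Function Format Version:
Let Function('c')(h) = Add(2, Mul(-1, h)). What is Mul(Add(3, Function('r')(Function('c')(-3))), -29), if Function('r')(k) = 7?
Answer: -290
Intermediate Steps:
Mul(Add(3, Function('r')(Function('c')(-3))), -29) = Mul(Add(3, 7), -29) = Mul(10, -29) = -290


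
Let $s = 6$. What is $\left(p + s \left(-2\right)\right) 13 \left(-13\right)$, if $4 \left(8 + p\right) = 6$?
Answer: $\frac{6253}{2} \approx 3126.5$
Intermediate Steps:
$p = - \frac{13}{2}$ ($p = -8 + \frac{1}{4} \cdot 6 = -8 + \frac{3}{2} = - \frac{13}{2} \approx -6.5$)
$\left(p + s \left(-2\right)\right) 13 \left(-13\right) = \left(- \frac{13}{2} + 6 \left(-2\right)\right) 13 \left(-13\right) = \left(- \frac{13}{2} - 12\right) 13 \left(-13\right) = \left(- \frac{37}{2}\right) 13 \left(-13\right) = \left(- \frac{481}{2}\right) \left(-13\right) = \frac{6253}{2}$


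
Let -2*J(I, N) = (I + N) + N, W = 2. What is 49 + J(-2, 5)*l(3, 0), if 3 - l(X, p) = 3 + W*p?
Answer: 49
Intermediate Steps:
l(X, p) = -2*p (l(X, p) = 3 - (3 + 2*p) = 3 + (-3 - 2*p) = -2*p)
J(I, N) = -N - I/2 (J(I, N) = -((I + N) + N)/2 = -(I + 2*N)/2 = -N - I/2)
49 + J(-2, 5)*l(3, 0) = 49 + (-1*5 - 1/2*(-2))*(-2*0) = 49 + (-5 + 1)*0 = 49 - 4*0 = 49 + 0 = 49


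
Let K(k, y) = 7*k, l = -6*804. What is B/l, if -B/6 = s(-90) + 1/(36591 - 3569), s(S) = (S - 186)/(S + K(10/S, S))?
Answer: 4317235/1141636584 ≈ 0.0037816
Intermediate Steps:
l = -4824
s(S) = (-186 + S)/(S + 70/S) (s(S) = (S - 186)/(S + 7*(10/S)) = (-186 + S)/(S + 70/S))
B = -12951705/709973 (B = -6*(-90*(-186 - 90)/(70 + (-90)²) + 1/(36591 - 3569)) = -6*(-90*(-276)/(70 + 8100) + 1/33022) = -6*(-90*(-276)/8170 + 1/33022) = -6*(-90*1/8170*(-276) + 1/33022) = -6*(2484/817 + 1/33022) = -6*4317235/1419946 = -12951705/709973 ≈ -18.243)
B/l = -12951705/709973/(-4824) = -12951705/709973*(-1/4824) = 4317235/1141636584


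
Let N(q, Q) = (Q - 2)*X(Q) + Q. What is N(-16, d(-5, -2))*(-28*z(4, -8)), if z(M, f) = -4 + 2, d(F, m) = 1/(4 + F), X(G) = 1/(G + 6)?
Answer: -448/5 ≈ -89.600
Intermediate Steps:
X(G) = 1/(6 + G)
N(q, Q) = Q + (-2 + Q)/(6 + Q) (N(q, Q) = (Q - 2)/(6 + Q) + Q = (-2 + Q)/(6 + Q) + Q = Q + (-2 + Q)/(6 + Q))
z(M, f) = -2
N(-16, d(-5, -2))*(-28*z(4, -8)) = ((-2 + 1/(4 - 5) + (6 + 1/(4 - 5))/(4 - 5))/(6 + 1/(4 - 5)))*(-28*(-2)) = ((-2 + 1/(-1) + (6 + 1/(-1))/(-1))/(6 + 1/(-1)))*56 = ((-2 - 1 - (6 - 1))/(6 - 1))*56 = ((-2 - 1 - 1*5)/5)*56 = ((-2 - 1 - 5)/5)*56 = ((⅕)*(-8))*56 = -8/5*56 = -448/5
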